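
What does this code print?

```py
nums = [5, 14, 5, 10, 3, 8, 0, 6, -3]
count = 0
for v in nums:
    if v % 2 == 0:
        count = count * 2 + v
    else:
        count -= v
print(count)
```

v=5: not even, count = 0-5 = -5
v=14: even, count = (-5)*2+14 = 4
v=5: not even, count = 4-5 = -1
v=10: even, count = (-1)*2+10 = 8
v=3: not even, count = 8-3 = 5
v=8: even, count = 5*2+8 = 18
v=0: even, count = 18*2+0 = 36
v=6: even, count = 36*2+6 = 78
v=-3: not even, count = 78-(-3) = 81

81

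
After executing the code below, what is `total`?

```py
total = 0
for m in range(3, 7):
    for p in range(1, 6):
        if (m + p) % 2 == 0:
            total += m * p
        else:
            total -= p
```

m=3,p=1: even sum, total = 0+3 = 3
m=3,p=2: odd sum, total = 3-2 = 1
m=3,p=3: even sum, total = 1+9 = 10
m=3,p=4: odd sum, total = 10-4 = 6
m=3,p=5: even sum, total = 6+15 = 21
m=4,p=1: odd sum, total = 21-1 = 20
m=4,p=2: even sum, total = 20+8 = 28
m=4,p=3: odd sum, total = 28-3 = 25
m=4,p=4: even sum, total = 25+16 = 41
m=4,p=5: odd sum, total = 41-5 = 36
m=5,p=1: even sum, total = 36+5 = 41
m=5,p=2: odd sum, total = 41-2 = 39
m=5,p=3: even sum, total = 39+15 = 54
m=5,p=4: odd sum, total = 54-4 = 50
m=5,p=5: even sum, total = 50+25 = 75
m=6,p=1: odd sum, total = 75-1 = 74
m=6,p=2: even sum, total = 74+12 = 86
m=6,p=3: odd sum, total = 86-3 = 83
m=6,p=4: even sum, total = 83+24 = 107
m=6,p=5: odd sum, total = 107-5 = 102

102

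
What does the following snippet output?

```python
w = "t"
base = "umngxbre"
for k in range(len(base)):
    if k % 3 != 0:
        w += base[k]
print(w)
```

tmnxbe

k=0: skip
k=1: add 'm' → 'tm'
k=2: add 'n' → 'tmn'
k=3: skip
k=4: add 'x' → 'tmnx'
k=5: add 'b' → 'tmnxb'
k=6: skip
k=7: add 'e' → 'tmnxbe'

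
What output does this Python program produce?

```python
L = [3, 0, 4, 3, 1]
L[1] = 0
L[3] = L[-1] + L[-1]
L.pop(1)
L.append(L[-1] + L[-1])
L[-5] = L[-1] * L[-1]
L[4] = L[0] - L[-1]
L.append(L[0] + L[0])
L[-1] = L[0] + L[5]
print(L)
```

[4, 4, 2, 1, 2, 12]

L[1] = 0 → [3, 0, 4, 3, 1]
L[3] = L[-1]+L[-1] = 1+1 = 2 → [3, 0, 4, 2, 1]
pop(1) removes 0 → [3, 4, 2, 1]
append L[-1]+L[-1] = 1+1 = 2 → [3, 4, 2, 1, 2]
L[-5] = L[-1]*L[-1] = 2*2 = 4 → [4, 4, 2, 1, 2]
L[4] = L[0]-L[-1] = 4-2 = 2 → [4, 4, 2, 1, 2]
append L[0]+L[0] = 4+4 = 8 → [4, 4, 2, 1, 2, 8]
L[-1] = L[0]+L[5] = 4+8 = 12 → [4, 4, 2, 1, 2, 12]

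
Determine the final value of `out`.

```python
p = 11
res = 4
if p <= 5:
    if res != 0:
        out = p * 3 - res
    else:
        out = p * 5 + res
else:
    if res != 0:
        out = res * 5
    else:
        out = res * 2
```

20

p=11, res=4
p <= 5 is False; res != 0 is True
→ out = res * 5 = 20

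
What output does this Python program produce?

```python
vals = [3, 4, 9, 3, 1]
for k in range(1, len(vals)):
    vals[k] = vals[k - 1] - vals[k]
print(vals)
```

k=1: vals[1] = 3-4 = -1 → [3, -1, 9, 3, 1]
k=2: vals[2] = (-1)-9 = -10 → [3, -1, -10, 3, 1]
k=3: vals[3] = (-10)-3 = -13 → [3, -1, -10, -13, 1]
k=4: vals[4] = (-13)-1 = -14 → [3, -1, -10, -13, -14]

[3, -1, -10, -13, -14]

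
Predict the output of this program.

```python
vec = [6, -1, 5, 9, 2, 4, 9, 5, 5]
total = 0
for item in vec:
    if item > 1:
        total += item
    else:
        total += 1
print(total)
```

46

item=6: >1, total = 0+6 = 6
item=-1: not >1, total = 6+1 = 7
item=5: >1, total = 7+5 = 12
item=9: >1, total = 12+9 = 21
item=2: >1, total = 21+2 = 23
item=4: >1, total = 23+4 = 27
item=9: >1, total = 27+9 = 36
item=5: >1, total = 36+5 = 41
item=5: >1, total = 41+5 = 46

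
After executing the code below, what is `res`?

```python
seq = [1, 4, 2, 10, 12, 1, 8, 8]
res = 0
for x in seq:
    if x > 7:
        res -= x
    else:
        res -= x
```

-46

x=1: not >7, res = 0-1 = -1
x=4: not >7, res = (-1)-4 = -5
x=2: not >7, res = (-5)-2 = -7
x=10: >7, res = (-7)-10 = -17
x=12: >7, res = (-17)-12 = -29
x=1: not >7, res = (-29)-1 = -30
x=8: >7, res = (-30)-8 = -38
x=8: >7, res = (-38)-8 = -46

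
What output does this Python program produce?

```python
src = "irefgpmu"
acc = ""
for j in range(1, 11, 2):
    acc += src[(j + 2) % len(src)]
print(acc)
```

j=1: add src[3]='f' → 'f'
j=3: add src[5]='p' → 'fp'
j=5: add src[7]='u' → 'fpu'
j=7: add src[1]='r' → 'fpur'
j=9: add src[3]='f' → 'fpurf'

fpurf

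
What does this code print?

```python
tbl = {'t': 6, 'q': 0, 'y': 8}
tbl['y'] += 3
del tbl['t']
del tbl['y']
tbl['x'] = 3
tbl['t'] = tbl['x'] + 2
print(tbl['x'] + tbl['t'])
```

8

tbl['y'] = 8+3 = 11 → {'t': 6, 'q': 0, 'y': 11}
del 't' → {'q': 0, 'y': 11}
del 'y' → {'q': 0}
tbl['x'] = 3 → {'q': 0, 'x': 3}
tbl['t'] = tbl['x']+2 = 5 → {'q': 0, 'x': 3, 't': 5}
tbl['x']+tbl['t'] = 3+5 = 8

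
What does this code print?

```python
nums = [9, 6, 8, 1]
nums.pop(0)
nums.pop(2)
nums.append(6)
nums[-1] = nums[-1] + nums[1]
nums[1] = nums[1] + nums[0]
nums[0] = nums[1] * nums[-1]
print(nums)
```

[196, 14, 14]

pop(0) removes 9 → [6, 8, 1]
pop(2) removes 1 → [6, 8]
append 6 → [6, 8, 6]
nums[-1] = nums[-1]+nums[1] = 6+8 = 14 → [6, 8, 14]
nums[1] = nums[1]+nums[0] = 8+6 = 14 → [6, 14, 14]
nums[0] = nums[1]*nums[-1] = 14*14 = 196 → [196, 14, 14]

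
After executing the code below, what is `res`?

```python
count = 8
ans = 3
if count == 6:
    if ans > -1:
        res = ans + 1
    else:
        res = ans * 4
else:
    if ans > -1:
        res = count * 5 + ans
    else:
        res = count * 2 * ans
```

count=8, ans=3
count == 6 is False; ans > -1 is True
→ res = count * 5 + ans = 43

43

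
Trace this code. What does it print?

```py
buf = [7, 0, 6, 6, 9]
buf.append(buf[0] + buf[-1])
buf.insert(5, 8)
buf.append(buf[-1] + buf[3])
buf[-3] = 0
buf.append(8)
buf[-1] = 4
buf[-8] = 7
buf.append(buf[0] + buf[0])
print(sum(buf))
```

append buf[0]+buf[-1] = 7+9 = 16 → [7, 0, 6, 6, 9, 16]
insert 8 at 5 → [7, 0, 6, 6, 9, 8, 16]
append buf[-1]+buf[3] = 16+6 = 22 → [7, 0, 6, 6, 9, 8, 16, 22]
buf[-3] = 0 → [7, 0, 6, 6, 9, 0, 16, 22]
append 8 → [7, 0, 6, 6, 9, 0, 16, 22, 8]
buf[-1] = 4 → [7, 0, 6, 6, 9, 0, 16, 22, 4]
buf[-8] = 7 → [7, 7, 6, 6, 9, 0, 16, 22, 4]
append buf[0]+buf[0] = 7+7 = 14 → [7, 7, 6, 6, 9, 0, 16, 22, 4, 14]
sum = 91

91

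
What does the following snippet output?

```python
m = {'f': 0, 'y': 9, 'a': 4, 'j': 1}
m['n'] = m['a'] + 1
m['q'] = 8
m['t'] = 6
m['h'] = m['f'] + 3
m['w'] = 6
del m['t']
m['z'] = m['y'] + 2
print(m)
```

m['n'] = m['a']+1 = 5 → {'f': 0, 'y': 9, 'a': 4, 'j': 1, 'n': 5}
m['q'] = 8 → {'f': 0, 'y': 9, 'a': 4, 'j': 1, 'n': 5, 'q': 8}
m['t'] = 6 → {'f': 0, 'y': 9, 'a': 4, 'j': 1, 'n': 5, 'q': 8, 't': 6}
m['h'] = m['f']+3 = 3 → {'f': 0, 'y': 9, 'a': 4, 'j': 1, 'n': 5, 'q': 8, 't': 6, 'h': 3}
m['w'] = 6 → {'f': 0, 'y': 9, 'a': 4, 'j': 1, 'n': 5, 'q': 8, 't': 6, 'h': 3, 'w': 6}
del 't' → {'f': 0, 'y': 9, 'a': 4, 'j': 1, 'n': 5, 'q': 8, 'h': 3, 'w': 6}
m['z'] = m['y']+2 = 11 → {'f': 0, 'y': 9, 'a': 4, 'j': 1, 'n': 5, 'q': 8, 'h': 3, 'w': 6, 'z': 11}

{'f': 0, 'y': 9, 'a': 4, 'j': 1, 'n': 5, 'q': 8, 'h': 3, 'w': 6, 'z': 11}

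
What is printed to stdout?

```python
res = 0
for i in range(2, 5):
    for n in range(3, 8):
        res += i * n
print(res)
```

225

i=2,n=3: res = 0+6 = 6
i=2,n=4: res = 6+8 = 14
i=2,n=5: res = 14+10 = 24
i=2,n=6: res = 24+12 = 36
i=2,n=7: res = 36+14 = 50
i=3,n=3: res = 50+9 = 59
i=3,n=4: res = 59+12 = 71
i=3,n=5: res = 71+15 = 86
i=3,n=6: res = 86+18 = 104
i=3,n=7: res = 104+21 = 125
i=4,n=3: res = 125+12 = 137
i=4,n=4: res = 137+16 = 153
i=4,n=5: res = 153+20 = 173
i=4,n=6: res = 173+24 = 197
i=4,n=7: res = 197+28 = 225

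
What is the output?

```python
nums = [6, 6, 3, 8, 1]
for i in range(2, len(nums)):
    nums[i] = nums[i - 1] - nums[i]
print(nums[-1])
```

-6

i=2: nums[2] = 6-3 = 3 → [6, 6, 3, 8, 1]
i=3: nums[3] = 3-8 = -5 → [6, 6, 3, -5, 1]
i=4: nums[4] = (-5)-1 = -6 → [6, 6, 3, -5, -6]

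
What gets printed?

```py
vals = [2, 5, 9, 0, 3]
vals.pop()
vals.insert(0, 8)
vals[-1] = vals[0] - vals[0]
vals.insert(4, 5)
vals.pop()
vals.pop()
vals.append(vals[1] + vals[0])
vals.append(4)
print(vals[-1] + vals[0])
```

pop() removes 3 → [2, 5, 9, 0]
insert 8 at 0 → [8, 2, 5, 9, 0]
vals[-1] = vals[0]-vals[0] = 8-8 = 0 → [8, 2, 5, 9, 0]
insert 5 at 4 → [8, 2, 5, 9, 5, 0]
pop() removes 0 → [8, 2, 5, 9, 5]
pop() removes 5 → [8, 2, 5, 9]
append vals[1]+vals[0] = 2+8 = 10 → [8, 2, 5, 9, 10]
append 4 → [8, 2, 5, 9, 10, 4]
vals[-1]+vals[0] = 4+8 = 12

12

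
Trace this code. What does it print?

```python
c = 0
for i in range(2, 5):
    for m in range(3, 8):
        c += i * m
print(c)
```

225

i=2,m=3: c = 0+6 = 6
i=2,m=4: c = 6+8 = 14
i=2,m=5: c = 14+10 = 24
i=2,m=6: c = 24+12 = 36
i=2,m=7: c = 36+14 = 50
i=3,m=3: c = 50+9 = 59
i=3,m=4: c = 59+12 = 71
i=3,m=5: c = 71+15 = 86
i=3,m=6: c = 86+18 = 104
i=3,m=7: c = 104+21 = 125
i=4,m=3: c = 125+12 = 137
i=4,m=4: c = 137+16 = 153
i=4,m=5: c = 153+20 = 173
i=4,m=6: c = 173+24 = 197
i=4,m=7: c = 197+28 = 225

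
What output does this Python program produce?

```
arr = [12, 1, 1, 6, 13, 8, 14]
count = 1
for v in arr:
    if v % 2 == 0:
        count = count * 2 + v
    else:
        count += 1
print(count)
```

v=12: even, count = 1*2+12 = 14
v=1: not even, count = 14+1 = 15
v=1: not even, count = 15+1 = 16
v=6: even, count = 16*2+6 = 38
v=13: not even, count = 38+1 = 39
v=8: even, count = 39*2+8 = 86
v=14: even, count = 86*2+14 = 186

186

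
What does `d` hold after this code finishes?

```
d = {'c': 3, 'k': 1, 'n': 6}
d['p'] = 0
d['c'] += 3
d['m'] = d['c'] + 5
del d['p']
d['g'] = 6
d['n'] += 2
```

d['p'] = 0 → {'c': 3, 'k': 1, 'n': 6, 'p': 0}
d['c'] = 3+3 = 6 → {'c': 6, 'k': 1, 'n': 6, 'p': 0}
d['m'] = d['c']+5 = 11 → {'c': 6, 'k': 1, 'n': 6, 'p': 0, 'm': 11}
del 'p' → {'c': 6, 'k': 1, 'n': 6, 'm': 11}
d['g'] = 6 → {'c': 6, 'k': 1, 'n': 6, 'm': 11, 'g': 6}
d['n'] = 6+2 = 8 → {'c': 6, 'k': 1, 'n': 8, 'm': 11, 'g': 6}

{'c': 6, 'k': 1, 'n': 8, 'm': 11, 'g': 6}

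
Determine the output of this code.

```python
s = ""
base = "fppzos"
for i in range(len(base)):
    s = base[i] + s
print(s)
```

i=0: prepend 'f' → 'f'
i=1: prepend 'p' → 'pf'
i=2: prepend 'p' → 'ppf'
i=3: prepend 'z' → 'zppf'
i=4: prepend 'o' → 'ozppf'
i=5: prepend 's' → 'sozppf'

sozppf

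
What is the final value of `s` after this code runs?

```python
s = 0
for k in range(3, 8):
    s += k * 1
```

k=3: s = 0+3*1 = 3
k=4: s = 3+4*1 = 7
k=5: s = 7+5*1 = 12
k=6: s = 12+6*1 = 18
k=7: s = 18+7*1 = 25

25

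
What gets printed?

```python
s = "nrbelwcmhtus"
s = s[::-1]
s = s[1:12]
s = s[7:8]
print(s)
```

reverse → 'suthmcwlebrn'
slice [1:12] → 'uthmcwlebrn'
slice [7:8] → 'e'

e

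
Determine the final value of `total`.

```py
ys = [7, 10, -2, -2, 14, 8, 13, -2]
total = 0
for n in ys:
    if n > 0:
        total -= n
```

n=7: >0, total = 0-7 = -7
n=10: >0, total = (-7)-10 = -17
n=-2: not >0
n=-2: not >0
n=14: >0, total = (-17)-14 = -31
n=8: >0, total = (-31)-8 = -39
n=13: >0, total = (-39)-13 = -52
n=-2: not >0

-52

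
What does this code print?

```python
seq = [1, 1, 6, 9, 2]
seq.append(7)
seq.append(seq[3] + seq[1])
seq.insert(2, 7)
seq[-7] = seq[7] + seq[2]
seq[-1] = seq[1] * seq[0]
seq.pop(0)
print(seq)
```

append 7 → [1, 1, 6, 9, 2, 7]
append seq[3]+seq[1] = 9+1 = 10 → [1, 1, 6, 9, 2, 7, 10]
insert 7 at 2 → [1, 1, 7, 6, 9, 2, 7, 10]
seq[-7] = seq[7]+seq[2] = 10+7 = 17 → [1, 17, 7, 6, 9, 2, 7, 10]
seq[-1] = seq[1]*seq[0] = 17*1 = 17 → [1, 17, 7, 6, 9, 2, 7, 17]
pop(0) removes 1 → [17, 7, 6, 9, 2, 7, 17]

[17, 7, 6, 9, 2, 7, 17]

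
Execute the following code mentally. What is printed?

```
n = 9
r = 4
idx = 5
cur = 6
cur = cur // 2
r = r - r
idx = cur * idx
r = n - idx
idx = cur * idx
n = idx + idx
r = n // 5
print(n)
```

90

cur = 6//2 = 3
r = 4-4 = 0
idx = 3*5 = 15
r = 9-15 = -6
idx = 3*15 = 45
n = 45+45 = 90
r = 90//5 = 18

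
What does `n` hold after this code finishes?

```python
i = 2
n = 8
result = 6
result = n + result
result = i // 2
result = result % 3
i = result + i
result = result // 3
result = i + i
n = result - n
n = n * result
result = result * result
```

result = 8+6 = 14
result = 2//2 = 1
result = 1%3 = 1
i = 1+2 = 3
result = 1//3 = 0
result = 3+3 = 6
n = 6-8 = -2
n = (-2)*6 = -12
result = 6*6 = 36

-12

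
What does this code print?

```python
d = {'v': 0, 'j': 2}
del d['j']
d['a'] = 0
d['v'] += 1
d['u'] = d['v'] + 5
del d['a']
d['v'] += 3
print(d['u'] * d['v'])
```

24

del 'j' → {'v': 0}
d['a'] = 0 → {'v': 0, 'a': 0}
d['v'] = 0+1 = 1 → {'v': 1, 'a': 0}
d['u'] = d['v']+5 = 6 → {'v': 1, 'a': 0, 'u': 6}
del 'a' → {'v': 1, 'u': 6}
d['v'] = 1+3 = 4 → {'v': 4, 'u': 6}
d['u']*d['v'] = 6*4 = 24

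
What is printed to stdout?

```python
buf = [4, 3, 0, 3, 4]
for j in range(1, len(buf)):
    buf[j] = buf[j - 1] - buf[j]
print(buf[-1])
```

j=1: buf[1] = 4-3 = 1 → [4, 1, 0, 3, 4]
j=2: buf[2] = 1-0 = 1 → [4, 1, 1, 3, 4]
j=3: buf[3] = 1-3 = -2 → [4, 1, 1, -2, 4]
j=4: buf[4] = (-2)-4 = -6 → [4, 1, 1, -2, -6]

-6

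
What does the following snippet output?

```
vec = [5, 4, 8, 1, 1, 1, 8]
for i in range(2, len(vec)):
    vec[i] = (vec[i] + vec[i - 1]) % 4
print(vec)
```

[5, 4, 0, 1, 2, 3, 3]

i=2: vec[2] = (8+4)%4 = 0 → [5, 4, 0, 1, 1, 1, 8]
i=3: vec[3] = (1+0)%4 = 1 → [5, 4, 0, 1, 1, 1, 8]
i=4: vec[4] = (1+1)%4 = 2 → [5, 4, 0, 1, 2, 1, 8]
i=5: vec[5] = (1+2)%4 = 3 → [5, 4, 0, 1, 2, 3, 8]
i=6: vec[6] = (8+3)%4 = 3 → [5, 4, 0, 1, 2, 3, 3]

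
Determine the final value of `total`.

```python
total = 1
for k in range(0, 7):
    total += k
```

22

k=0: total = 1+0 = 1
k=1: total = 1+1 = 2
k=2: total = 2+2 = 4
k=3: total = 4+3 = 7
k=4: total = 7+4 = 11
k=5: total = 11+5 = 16
k=6: total = 16+6 = 22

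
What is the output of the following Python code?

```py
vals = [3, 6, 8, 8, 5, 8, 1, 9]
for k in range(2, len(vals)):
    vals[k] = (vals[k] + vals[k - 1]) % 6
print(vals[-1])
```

k=2: vals[2] = (8+6)%6 = 2 → [3, 6, 2, 8, 5, 8, 1, 9]
k=3: vals[3] = (8+2)%6 = 4 → [3, 6, 2, 4, 5, 8, 1, 9]
k=4: vals[4] = (5+4)%6 = 3 → [3, 6, 2, 4, 3, 8, 1, 9]
k=5: vals[5] = (8+3)%6 = 5 → [3, 6, 2, 4, 3, 5, 1, 9]
k=6: vals[6] = (1+5)%6 = 0 → [3, 6, 2, 4, 3, 5, 0, 9]
k=7: vals[7] = (9+0)%6 = 3 → [3, 6, 2, 4, 3, 5, 0, 3]

3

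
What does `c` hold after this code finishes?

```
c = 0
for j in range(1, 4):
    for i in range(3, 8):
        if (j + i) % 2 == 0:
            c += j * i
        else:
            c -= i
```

45

j=1,i=3: even sum, c = 0+3 = 3
j=1,i=4: odd sum, c = 3-4 = -1
j=1,i=5: even sum, c = (-1)+5 = 4
j=1,i=6: odd sum, c = 4-6 = -2
j=1,i=7: even sum, c = (-2)+7 = 5
j=2,i=3: odd sum, c = 5-3 = 2
j=2,i=4: even sum, c = 2+8 = 10
j=2,i=5: odd sum, c = 10-5 = 5
j=2,i=6: even sum, c = 5+12 = 17
j=2,i=7: odd sum, c = 17-7 = 10
j=3,i=3: even sum, c = 10+9 = 19
j=3,i=4: odd sum, c = 19-4 = 15
j=3,i=5: even sum, c = 15+15 = 30
j=3,i=6: odd sum, c = 30-6 = 24
j=3,i=7: even sum, c = 24+21 = 45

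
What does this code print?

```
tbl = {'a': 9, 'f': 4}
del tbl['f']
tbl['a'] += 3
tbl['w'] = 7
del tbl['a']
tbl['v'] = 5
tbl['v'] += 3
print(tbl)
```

del 'f' → {'a': 9}
tbl['a'] = 9+3 = 12 → {'a': 12}
tbl['w'] = 7 → {'a': 12, 'w': 7}
del 'a' → {'w': 7}
tbl['v'] = 5 → {'w': 7, 'v': 5}
tbl['v'] = 5+3 = 8 → {'w': 7, 'v': 8}

{'w': 7, 'v': 8}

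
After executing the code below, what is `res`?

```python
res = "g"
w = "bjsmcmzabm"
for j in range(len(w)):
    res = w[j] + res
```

j=0: prepend 'b' → 'bg'
j=1: prepend 'j' → 'jbg'
j=2: prepend 's' → 'sjbg'
j=3: prepend 'm' → 'msjbg'
j=4: prepend 'c' → 'cmsjbg'
j=5: prepend 'm' → 'mcmsjbg'
j=6: prepend 'z' → 'zmcmsjbg'
j=7: prepend 'a' → 'azmcmsjbg'
j=8: prepend 'b' → 'bazmcmsjbg'
j=9: prepend 'm' → 'mbazmcmsjbg'

'mbazmcmsjbg'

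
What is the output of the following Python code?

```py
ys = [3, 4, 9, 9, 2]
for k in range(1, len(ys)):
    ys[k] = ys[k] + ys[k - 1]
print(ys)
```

[3, 7, 16, 25, 27]

k=1: ys[1] = 4+3 = 7 → [3, 7, 9, 9, 2]
k=2: ys[2] = 9+7 = 16 → [3, 7, 16, 9, 2]
k=3: ys[3] = 9+16 = 25 → [3, 7, 16, 25, 2]
k=4: ys[4] = 2+25 = 27 → [3, 7, 16, 25, 27]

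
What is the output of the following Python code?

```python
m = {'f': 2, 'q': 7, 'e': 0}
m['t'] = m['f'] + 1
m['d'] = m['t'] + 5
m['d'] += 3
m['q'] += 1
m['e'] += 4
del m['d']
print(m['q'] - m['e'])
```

4

m['t'] = m['f']+1 = 3 → {'f': 2, 'q': 7, 'e': 0, 't': 3}
m['d'] = m['t']+5 = 8 → {'f': 2, 'q': 7, 'e': 0, 't': 3, 'd': 8}
m['d'] = 8+3 = 11 → {'f': 2, 'q': 7, 'e': 0, 't': 3, 'd': 11}
m['q'] = 7+1 = 8 → {'f': 2, 'q': 8, 'e': 0, 't': 3, 'd': 11}
m['e'] = 0+4 = 4 → {'f': 2, 'q': 8, 'e': 4, 't': 3, 'd': 11}
del 'd' → {'f': 2, 'q': 8, 'e': 4, 't': 3}
m['q']-m['e'] = 8-4 = 4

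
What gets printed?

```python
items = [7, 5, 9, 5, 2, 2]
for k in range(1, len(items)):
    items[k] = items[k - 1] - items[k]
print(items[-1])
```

-16

k=1: items[1] = 7-5 = 2 → [7, 2, 9, 5, 2, 2]
k=2: items[2] = 2-9 = -7 → [7, 2, -7, 5, 2, 2]
k=3: items[3] = (-7)-5 = -12 → [7, 2, -7, -12, 2, 2]
k=4: items[4] = (-12)-2 = -14 → [7, 2, -7, -12, -14, 2]
k=5: items[5] = (-14)-2 = -16 → [7, 2, -7, -12, -14, -16]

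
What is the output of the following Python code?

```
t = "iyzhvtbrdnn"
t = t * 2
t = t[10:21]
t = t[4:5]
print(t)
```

h

repeat ×2 → 'iyzhvtbrdnniyzhvtbrdnn'
slice [10:21] → 'niyzhvtbrdn'
slice [4:5] → 'h'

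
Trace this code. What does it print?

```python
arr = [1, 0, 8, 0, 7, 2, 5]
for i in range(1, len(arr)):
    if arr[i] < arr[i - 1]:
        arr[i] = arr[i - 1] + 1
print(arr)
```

[1, 2, 8, 9, 10, 11, 12]

i=1: 0<1, arr[1] = 1+1 = 2 → [1, 2, 8, 0, 7, 2, 5]
i=2: 8>=2, unchanged → [1, 2, 8, 0, 7, 2, 5]
i=3: 0<8, arr[3] = 8+1 = 9 → [1, 2, 8, 9, 7, 2, 5]
i=4: 7<9, arr[4] = 9+1 = 10 → [1, 2, 8, 9, 10, 2, 5]
i=5: 2<10, arr[5] = 10+1 = 11 → [1, 2, 8, 9, 10, 11, 5]
i=6: 5<11, arr[6] = 11+1 = 12 → [1, 2, 8, 9, 10, 11, 12]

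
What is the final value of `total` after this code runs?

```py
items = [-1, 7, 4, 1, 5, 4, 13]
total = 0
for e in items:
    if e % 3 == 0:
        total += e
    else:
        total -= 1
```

e=-1: not %3==0, total = 0-1 = -1
e=7: not %3==0, total = (-1)-1 = -2
e=4: not %3==0, total = (-2)-1 = -3
e=1: not %3==0, total = (-3)-1 = -4
e=5: not %3==0, total = (-4)-1 = -5
e=4: not %3==0, total = (-5)-1 = -6
e=13: not %3==0, total = (-6)-1 = -7

-7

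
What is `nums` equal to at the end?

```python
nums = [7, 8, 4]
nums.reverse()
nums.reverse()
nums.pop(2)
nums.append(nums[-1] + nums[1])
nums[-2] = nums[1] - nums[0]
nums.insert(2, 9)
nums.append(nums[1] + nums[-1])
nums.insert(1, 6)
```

reverse → [4, 8, 7]
reverse → [7, 8, 4]
pop(2) removes 4 → [7, 8]
append nums[-1]+nums[1] = 8+8 = 16 → [7, 8, 16]
nums[-2] = nums[1]-nums[0] = 8-7 = 1 → [7, 1, 16]
insert 9 at 2 → [7, 1, 9, 16]
append nums[1]+nums[-1] = 1+16 = 17 → [7, 1, 9, 16, 17]
insert 6 at 1 → [7, 6, 1, 9, 16, 17]

[7, 6, 1, 9, 16, 17]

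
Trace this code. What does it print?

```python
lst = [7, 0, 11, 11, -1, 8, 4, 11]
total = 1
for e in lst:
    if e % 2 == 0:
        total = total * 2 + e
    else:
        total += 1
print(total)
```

e=7: not even, total = 1+1 = 2
e=0: even, total = 2*2+0 = 4
e=11: not even, total = 4+1 = 5
e=11: not even, total = 5+1 = 6
e=-1: not even, total = 6+1 = 7
e=8: even, total = 7*2+8 = 22
e=4: even, total = 22*2+4 = 48
e=11: not even, total = 48+1 = 49

49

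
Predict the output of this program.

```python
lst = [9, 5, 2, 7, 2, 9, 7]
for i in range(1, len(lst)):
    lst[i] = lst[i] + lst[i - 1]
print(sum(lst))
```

162

i=1: lst[1] = 5+9 = 14 → [9, 14, 2, 7, 2, 9, 7]
i=2: lst[2] = 2+14 = 16 → [9, 14, 16, 7, 2, 9, 7]
i=3: lst[3] = 7+16 = 23 → [9, 14, 16, 23, 2, 9, 7]
i=4: lst[4] = 2+23 = 25 → [9, 14, 16, 23, 25, 9, 7]
i=5: lst[5] = 9+25 = 34 → [9, 14, 16, 23, 25, 34, 7]
i=6: lst[6] = 7+34 = 41 → [9, 14, 16, 23, 25, 34, 41]
sum = 162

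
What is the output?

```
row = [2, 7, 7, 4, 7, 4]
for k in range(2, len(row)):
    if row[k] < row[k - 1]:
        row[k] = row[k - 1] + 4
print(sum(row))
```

61

k=2: 7>=7, unchanged → [2, 7, 7, 4, 7, 4]
k=3: 4<7, row[3] = 7+4 = 11 → [2, 7, 7, 11, 7, 4]
k=4: 7<11, row[4] = 11+4 = 15 → [2, 7, 7, 11, 15, 4]
k=5: 4<15, row[5] = 15+4 = 19 → [2, 7, 7, 11, 15, 19]
sum = 61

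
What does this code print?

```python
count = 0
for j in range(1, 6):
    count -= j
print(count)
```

j=1: count = 0-1 = -1
j=2: count = (-1)-2 = -3
j=3: count = (-3)-3 = -6
j=4: count = (-6)-4 = -10
j=5: count = (-10)-5 = -15

-15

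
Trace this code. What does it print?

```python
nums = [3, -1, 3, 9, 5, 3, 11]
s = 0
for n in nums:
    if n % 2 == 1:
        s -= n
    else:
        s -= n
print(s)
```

-33

n=3: odd, s = 0-3 = -3
n=-1: odd, s = (-3)-(-1) = -2
n=3: odd, s = (-2)-3 = -5
n=9: odd, s = (-5)-9 = -14
n=5: odd, s = (-14)-5 = -19
n=3: odd, s = (-19)-3 = -22
n=11: odd, s = (-22)-11 = -33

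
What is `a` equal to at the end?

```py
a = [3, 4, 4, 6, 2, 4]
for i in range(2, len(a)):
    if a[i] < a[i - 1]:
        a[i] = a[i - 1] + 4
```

i=2: 4>=4, unchanged → [3, 4, 4, 6, 2, 4]
i=3: 6>=4, unchanged → [3, 4, 4, 6, 2, 4]
i=4: 2<6, a[4] = 6+4 = 10 → [3, 4, 4, 6, 10, 4]
i=5: 4<10, a[5] = 10+4 = 14 → [3, 4, 4, 6, 10, 14]

[3, 4, 4, 6, 10, 14]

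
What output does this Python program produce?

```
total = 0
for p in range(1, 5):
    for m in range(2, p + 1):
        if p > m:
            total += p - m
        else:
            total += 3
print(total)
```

p=2,m=2: not 2>2, total = 0+3 = 3
p=3,m=2: 3>2, total = 3+1 = 4
p=3,m=3: not 3>3, total = 4+3 = 7
p=4,m=2: 4>2, total = 7+2 = 9
p=4,m=3: 4>3, total = 9+1 = 10
p=4,m=4: not 4>4, total = 10+3 = 13

13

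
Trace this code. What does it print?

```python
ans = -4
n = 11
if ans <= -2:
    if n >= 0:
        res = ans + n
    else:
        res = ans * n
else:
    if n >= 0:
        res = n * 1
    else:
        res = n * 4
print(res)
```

ans=-4, n=11
ans <= -2 is True; n >= 0 is True
→ res = ans + n = 7

7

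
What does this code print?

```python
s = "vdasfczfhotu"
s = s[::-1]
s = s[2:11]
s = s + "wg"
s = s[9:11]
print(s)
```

wg

reverse → 'utohfzcfsadv'
slice [2:11] → 'ohfzcfsad'
+ 'wg' → 'ohfzcfsadwg'
slice [9:11] → 'wg'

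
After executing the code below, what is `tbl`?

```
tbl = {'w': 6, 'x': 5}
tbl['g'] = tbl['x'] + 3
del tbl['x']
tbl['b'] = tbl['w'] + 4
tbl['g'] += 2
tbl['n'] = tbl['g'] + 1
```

{'w': 6, 'g': 10, 'b': 10, 'n': 11}

tbl['g'] = tbl['x']+3 = 8 → {'w': 6, 'x': 5, 'g': 8}
del 'x' → {'w': 6, 'g': 8}
tbl['b'] = tbl['w']+4 = 10 → {'w': 6, 'g': 8, 'b': 10}
tbl['g'] = 8+2 = 10 → {'w': 6, 'g': 10, 'b': 10}
tbl['n'] = tbl['g']+1 = 11 → {'w': 6, 'g': 10, 'b': 10, 'n': 11}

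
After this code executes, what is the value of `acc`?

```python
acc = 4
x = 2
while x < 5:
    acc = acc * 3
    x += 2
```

x=2: acc = 4*3 = 12
x=4: acc = 12*3 = 36

36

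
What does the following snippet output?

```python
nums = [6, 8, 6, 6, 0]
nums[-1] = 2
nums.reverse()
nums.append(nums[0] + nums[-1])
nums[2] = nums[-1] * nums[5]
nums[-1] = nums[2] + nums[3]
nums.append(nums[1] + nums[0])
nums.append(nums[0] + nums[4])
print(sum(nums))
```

nums[-1] = 2 → [6, 8, 6, 6, 2]
reverse → [2, 6, 6, 8, 6]
append nums[0]+nums[-1] = 2+6 = 8 → [2, 6, 6, 8, 6, 8]
nums[2] = nums[-1]*nums[5] = 8*8 = 64 → [2, 6, 64, 8, 6, 8]
nums[-1] = nums[2]+nums[3] = 64+8 = 72 → [2, 6, 64, 8, 6, 72]
append nums[1]+nums[0] = 6+2 = 8 → [2, 6, 64, 8, 6, 72, 8]
append nums[0]+nums[4] = 2+6 = 8 → [2, 6, 64, 8, 6, 72, 8, 8]
sum = 174

174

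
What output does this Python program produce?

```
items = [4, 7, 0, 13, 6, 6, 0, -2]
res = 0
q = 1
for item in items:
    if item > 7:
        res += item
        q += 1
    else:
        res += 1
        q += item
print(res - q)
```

item=4: not >7, res = 0+1 = 1; q=5
item=7: not >7, res = 1+1 = 2; q=12
item=0: not >7, res = 2+1 = 3; q=12
item=13: >7, res = 3+13 = 16; q=13
item=6: not >7, res = 16+1 = 17; q=19
item=6: not >7, res = 17+1 = 18; q=25
item=0: not >7, res = 18+1 = 19; q=25
item=-2: not >7, res = 19+1 = 20; q=23
res-q = 20-23 = -3

-3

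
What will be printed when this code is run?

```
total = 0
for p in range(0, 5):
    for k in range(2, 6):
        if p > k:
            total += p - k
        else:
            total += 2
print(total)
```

38

p=0,k=2: not 0>2, total = 0+2 = 2
p=0,k=3: not 0>3, total = 2+2 = 4
p=0,k=4: not 0>4, total = 4+2 = 6
p=0,k=5: not 0>5, total = 6+2 = 8
p=1,k=2: not 1>2, total = 8+2 = 10
p=1,k=3: not 1>3, total = 10+2 = 12
p=1,k=4: not 1>4, total = 12+2 = 14
p=1,k=5: not 1>5, total = 14+2 = 16
p=2,k=2: not 2>2, total = 16+2 = 18
p=2,k=3: not 2>3, total = 18+2 = 20
p=2,k=4: not 2>4, total = 20+2 = 22
p=2,k=5: not 2>5, total = 22+2 = 24
p=3,k=2: 3>2, total = 24+1 = 25
p=3,k=3: not 3>3, total = 25+2 = 27
p=3,k=4: not 3>4, total = 27+2 = 29
p=3,k=5: not 3>5, total = 29+2 = 31
p=4,k=2: 4>2, total = 31+2 = 33
p=4,k=3: 4>3, total = 33+1 = 34
p=4,k=4: not 4>4, total = 34+2 = 36
p=4,k=5: not 4>5, total = 36+2 = 38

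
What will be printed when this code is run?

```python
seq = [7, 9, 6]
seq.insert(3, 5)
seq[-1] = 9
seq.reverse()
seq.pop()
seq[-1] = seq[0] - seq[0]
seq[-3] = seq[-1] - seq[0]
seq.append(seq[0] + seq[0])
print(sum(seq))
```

insert 5 at 3 → [7, 9, 6, 5]
seq[-1] = 9 → [7, 9, 6, 9]
reverse → [9, 6, 9, 7]
pop() removes 7 → [9, 6, 9]
seq[-1] = seq[0]-seq[0] = 9-9 = 0 → [9, 6, 0]
seq[-3] = seq[-1]-seq[0] = 0-9 = -9 → [-9, 6, 0]
append seq[0]+seq[0] = (-9)+(-9) = -18 → [-9, 6, 0, -18]
sum = -21

-21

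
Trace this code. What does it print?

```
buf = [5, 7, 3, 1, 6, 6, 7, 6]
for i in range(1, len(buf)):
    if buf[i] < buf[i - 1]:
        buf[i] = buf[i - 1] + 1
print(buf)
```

[5, 7, 8, 9, 10, 11, 12, 13]

i=1: 7>=5, unchanged → [5, 7, 3, 1, 6, 6, 7, 6]
i=2: 3<7, buf[2] = 7+1 = 8 → [5, 7, 8, 1, 6, 6, 7, 6]
i=3: 1<8, buf[3] = 8+1 = 9 → [5, 7, 8, 9, 6, 6, 7, 6]
i=4: 6<9, buf[4] = 9+1 = 10 → [5, 7, 8, 9, 10, 6, 7, 6]
i=5: 6<10, buf[5] = 10+1 = 11 → [5, 7, 8, 9, 10, 11, 7, 6]
i=6: 7<11, buf[6] = 11+1 = 12 → [5, 7, 8, 9, 10, 11, 12, 6]
i=7: 6<12, buf[7] = 12+1 = 13 → [5, 7, 8, 9, 10, 11, 12, 13]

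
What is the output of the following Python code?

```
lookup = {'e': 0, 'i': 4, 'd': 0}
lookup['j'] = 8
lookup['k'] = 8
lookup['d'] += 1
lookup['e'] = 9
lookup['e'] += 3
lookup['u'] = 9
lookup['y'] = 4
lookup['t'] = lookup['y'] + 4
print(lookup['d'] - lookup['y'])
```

-3

lookup['j'] = 8 → {'e': 0, 'i': 4, 'd': 0, 'j': 8}
lookup['k'] = 8 → {'e': 0, 'i': 4, 'd': 0, 'j': 8, 'k': 8}
lookup['d'] = 0+1 = 1 → {'e': 0, 'i': 4, 'd': 1, 'j': 8, 'k': 8}
lookup['e'] = 9 → {'e': 9, 'i': 4, 'd': 1, 'j': 8, 'k': 8}
lookup['e'] = 9+3 = 12 → {'e': 12, 'i': 4, 'd': 1, 'j': 8, 'k': 8}
lookup['u'] = 9 → {'e': 12, 'i': 4, 'd': 1, 'j': 8, 'k': 8, 'u': 9}
lookup['y'] = 4 → {'e': 12, 'i': 4, 'd': 1, 'j': 8, 'k': 8, 'u': 9, 'y': 4}
lookup['t'] = lookup['y']+4 = 8 → {'e': 12, 'i': 4, 'd': 1, 'j': 8, 'k': 8, 'u': 9, 'y': 4, 't': 8}
lookup['d']-lookup['y'] = 1-4 = -3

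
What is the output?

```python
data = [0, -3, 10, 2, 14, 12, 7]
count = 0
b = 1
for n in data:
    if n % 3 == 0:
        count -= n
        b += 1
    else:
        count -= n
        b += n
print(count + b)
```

n=0: %3==0, count = 0-0 = 0; b=2
n=-3: %3==0, count = 0-(-3) = 3; b=3
n=10: not %3==0, count = 3-10 = -7; b=13
n=2: not %3==0, count = (-7)-2 = -9; b=15
n=14: not %3==0, count = (-9)-14 = -23; b=29
n=12: %3==0, count = (-23)-12 = -35; b=30
n=7: not %3==0, count = (-35)-7 = -42; b=37
count+b = (-42)+37 = -5

-5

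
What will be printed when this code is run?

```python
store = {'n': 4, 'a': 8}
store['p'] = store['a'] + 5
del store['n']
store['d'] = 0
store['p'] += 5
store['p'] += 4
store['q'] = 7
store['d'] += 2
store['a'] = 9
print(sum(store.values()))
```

40

store['p'] = store['a']+5 = 13 → {'n': 4, 'a': 8, 'p': 13}
del 'n' → {'a': 8, 'p': 13}
store['d'] = 0 → {'a': 8, 'p': 13, 'd': 0}
store['p'] = 13+5 = 18 → {'a': 8, 'p': 18, 'd': 0}
store['p'] = 18+4 = 22 → {'a': 8, 'p': 22, 'd': 0}
store['q'] = 7 → {'a': 8, 'p': 22, 'd': 0, 'q': 7}
store['d'] = 0+2 = 2 → {'a': 8, 'p': 22, 'd': 2, 'q': 7}
store['a'] = 9 → {'a': 9, 'p': 22, 'd': 2, 'q': 7}
sum of values = 40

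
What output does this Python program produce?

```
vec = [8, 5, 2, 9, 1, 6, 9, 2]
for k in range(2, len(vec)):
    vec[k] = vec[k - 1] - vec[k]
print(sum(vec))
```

-56

k=2: vec[2] = 5-2 = 3 → [8, 5, 3, 9, 1, 6, 9, 2]
k=3: vec[3] = 3-9 = -6 → [8, 5, 3, -6, 1, 6, 9, 2]
k=4: vec[4] = (-6)-1 = -7 → [8, 5, 3, -6, -7, 6, 9, 2]
k=5: vec[5] = (-7)-6 = -13 → [8, 5, 3, -6, -7, -13, 9, 2]
k=6: vec[6] = (-13)-9 = -22 → [8, 5, 3, -6, -7, -13, -22, 2]
k=7: vec[7] = (-22)-2 = -24 → [8, 5, 3, -6, -7, -13, -22, -24]
sum = -56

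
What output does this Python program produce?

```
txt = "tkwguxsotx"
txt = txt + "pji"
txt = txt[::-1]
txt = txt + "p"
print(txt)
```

ijpxtosxugwktp

+ 'pji' → 'tkwguxsotxpji'
reverse → 'ijpxtosxugwkt'
+ 'p' → 'ijpxtosxugwktp'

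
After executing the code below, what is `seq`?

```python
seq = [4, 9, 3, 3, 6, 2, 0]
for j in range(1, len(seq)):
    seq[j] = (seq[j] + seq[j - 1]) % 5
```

[4, 3, 1, 4, 0, 2, 2]

j=1: seq[1] = (9+4)%5 = 3 → [4, 3, 3, 3, 6, 2, 0]
j=2: seq[2] = (3+3)%5 = 1 → [4, 3, 1, 3, 6, 2, 0]
j=3: seq[3] = (3+1)%5 = 4 → [4, 3, 1, 4, 6, 2, 0]
j=4: seq[4] = (6+4)%5 = 0 → [4, 3, 1, 4, 0, 2, 0]
j=5: seq[5] = (2+0)%5 = 2 → [4, 3, 1, 4, 0, 2, 0]
j=6: seq[6] = (0+2)%5 = 2 → [4, 3, 1, 4, 0, 2, 2]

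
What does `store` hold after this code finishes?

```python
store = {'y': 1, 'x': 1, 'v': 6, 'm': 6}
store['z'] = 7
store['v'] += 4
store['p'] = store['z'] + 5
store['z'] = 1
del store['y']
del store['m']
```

{'x': 1, 'v': 10, 'z': 1, 'p': 12}

store['z'] = 7 → {'y': 1, 'x': 1, 'v': 6, 'm': 6, 'z': 7}
store['v'] = 6+4 = 10 → {'y': 1, 'x': 1, 'v': 10, 'm': 6, 'z': 7}
store['p'] = store['z']+5 = 12 → {'y': 1, 'x': 1, 'v': 10, 'm': 6, 'z': 7, 'p': 12}
store['z'] = 1 → {'y': 1, 'x': 1, 'v': 10, 'm': 6, 'z': 1, 'p': 12}
del 'y' → {'x': 1, 'v': 10, 'm': 6, 'z': 1, 'p': 12}
del 'm' → {'x': 1, 'v': 10, 'z': 1, 'p': 12}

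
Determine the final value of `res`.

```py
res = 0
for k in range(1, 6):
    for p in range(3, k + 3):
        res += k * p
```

250

k=1,p=3: res = 0+3 = 3
k=2,p=3: res = 3+6 = 9
k=2,p=4: res = 9+8 = 17
k=3,p=3: res = 17+9 = 26
k=3,p=4: res = 26+12 = 38
k=3,p=5: res = 38+15 = 53
k=4,p=3: res = 53+12 = 65
k=4,p=4: res = 65+16 = 81
k=4,p=5: res = 81+20 = 101
k=4,p=6: res = 101+24 = 125
k=5,p=3: res = 125+15 = 140
k=5,p=4: res = 140+20 = 160
k=5,p=5: res = 160+25 = 185
k=5,p=6: res = 185+30 = 215
k=5,p=7: res = 215+35 = 250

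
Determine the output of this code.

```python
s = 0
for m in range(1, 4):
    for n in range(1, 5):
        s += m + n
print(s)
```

54

m=1,n=1: s = 0+2 = 2
m=1,n=2: s = 2+3 = 5
m=1,n=3: s = 5+4 = 9
m=1,n=4: s = 9+5 = 14
m=2,n=1: s = 14+3 = 17
m=2,n=2: s = 17+4 = 21
m=2,n=3: s = 21+5 = 26
m=2,n=4: s = 26+6 = 32
m=3,n=1: s = 32+4 = 36
m=3,n=2: s = 36+5 = 41
m=3,n=3: s = 41+6 = 47
m=3,n=4: s = 47+7 = 54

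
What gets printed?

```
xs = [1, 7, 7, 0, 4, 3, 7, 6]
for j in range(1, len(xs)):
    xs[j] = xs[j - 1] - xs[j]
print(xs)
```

[1, -6, -13, -13, -17, -20, -27, -33]

j=1: xs[1] = 1-7 = -6 → [1, -6, 7, 0, 4, 3, 7, 6]
j=2: xs[2] = (-6)-7 = -13 → [1, -6, -13, 0, 4, 3, 7, 6]
j=3: xs[3] = (-13)-0 = -13 → [1, -6, -13, -13, 4, 3, 7, 6]
j=4: xs[4] = (-13)-4 = -17 → [1, -6, -13, -13, -17, 3, 7, 6]
j=5: xs[5] = (-17)-3 = -20 → [1, -6, -13, -13, -17, -20, 7, 6]
j=6: xs[6] = (-20)-7 = -27 → [1, -6, -13, -13, -17, -20, -27, 6]
j=7: xs[7] = (-27)-6 = -33 → [1, -6, -13, -13, -17, -20, -27, -33]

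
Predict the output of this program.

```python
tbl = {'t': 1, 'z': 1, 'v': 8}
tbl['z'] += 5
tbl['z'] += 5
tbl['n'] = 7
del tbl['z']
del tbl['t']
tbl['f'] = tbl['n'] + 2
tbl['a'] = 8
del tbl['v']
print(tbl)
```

{'n': 7, 'f': 9, 'a': 8}

tbl['z'] = 1+5 = 6 → {'t': 1, 'z': 6, 'v': 8}
tbl['z'] = 6+5 = 11 → {'t': 1, 'z': 11, 'v': 8}
tbl['n'] = 7 → {'t': 1, 'z': 11, 'v': 8, 'n': 7}
del 'z' → {'t': 1, 'v': 8, 'n': 7}
del 't' → {'v': 8, 'n': 7}
tbl['f'] = tbl['n']+2 = 9 → {'v': 8, 'n': 7, 'f': 9}
tbl['a'] = 8 → {'v': 8, 'n': 7, 'f': 9, 'a': 8}
del 'v' → {'n': 7, 'f': 9, 'a': 8}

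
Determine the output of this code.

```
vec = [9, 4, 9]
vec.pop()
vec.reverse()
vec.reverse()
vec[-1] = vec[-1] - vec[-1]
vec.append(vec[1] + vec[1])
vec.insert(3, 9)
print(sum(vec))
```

18

pop() removes 9 → [9, 4]
reverse → [4, 9]
reverse → [9, 4]
vec[-1] = vec[-1]-vec[-1] = 4-4 = 0 → [9, 0]
append vec[1]+vec[1] = 0+0 = 0 → [9, 0, 0]
insert 9 at 3 → [9, 0, 0, 9]
sum = 18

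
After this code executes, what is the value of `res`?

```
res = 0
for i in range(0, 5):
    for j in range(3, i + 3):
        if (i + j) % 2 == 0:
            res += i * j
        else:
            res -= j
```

i=1,j=3: even sum, res = 0+3 = 3
i=2,j=3: odd sum, res = 3-3 = 0
i=2,j=4: even sum, res = 0+8 = 8
i=3,j=3: even sum, res = 8+9 = 17
i=3,j=4: odd sum, res = 17-4 = 13
i=3,j=5: even sum, res = 13+15 = 28
i=4,j=3: odd sum, res = 28-3 = 25
i=4,j=4: even sum, res = 25+16 = 41
i=4,j=5: odd sum, res = 41-5 = 36
i=4,j=6: even sum, res = 36+24 = 60

60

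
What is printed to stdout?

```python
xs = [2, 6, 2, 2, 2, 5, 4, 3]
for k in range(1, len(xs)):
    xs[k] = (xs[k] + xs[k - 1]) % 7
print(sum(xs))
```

23

k=1: xs[1] = (6+2)%7 = 1 → [2, 1, 2, 2, 2, 5, 4, 3]
k=2: xs[2] = (2+1)%7 = 3 → [2, 1, 3, 2, 2, 5, 4, 3]
k=3: xs[3] = (2+3)%7 = 5 → [2, 1, 3, 5, 2, 5, 4, 3]
k=4: xs[4] = (2+5)%7 = 0 → [2, 1, 3, 5, 0, 5, 4, 3]
k=5: xs[5] = (5+0)%7 = 5 → [2, 1, 3, 5, 0, 5, 4, 3]
k=6: xs[6] = (4+5)%7 = 2 → [2, 1, 3, 5, 0, 5, 2, 3]
k=7: xs[7] = (3+2)%7 = 5 → [2, 1, 3, 5, 0, 5, 2, 5]
sum = 23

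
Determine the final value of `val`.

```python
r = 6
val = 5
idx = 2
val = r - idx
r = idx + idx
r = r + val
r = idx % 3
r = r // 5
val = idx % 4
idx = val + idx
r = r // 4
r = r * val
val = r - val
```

-2

val = 6-2 = 4
r = 2+2 = 4
r = 4+4 = 8
r = 2%3 = 2
r = 2//5 = 0
val = 2%4 = 2
idx = 2+2 = 4
r = 0//4 = 0
r = 0*2 = 0
val = 0-2 = -2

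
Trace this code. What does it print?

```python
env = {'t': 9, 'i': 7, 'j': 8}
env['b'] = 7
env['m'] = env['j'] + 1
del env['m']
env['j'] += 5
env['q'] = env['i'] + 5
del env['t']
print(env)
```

env['b'] = 7 → {'t': 9, 'i': 7, 'j': 8, 'b': 7}
env['m'] = env['j']+1 = 9 → {'t': 9, 'i': 7, 'j': 8, 'b': 7, 'm': 9}
del 'm' → {'t': 9, 'i': 7, 'j': 8, 'b': 7}
env['j'] = 8+5 = 13 → {'t': 9, 'i': 7, 'j': 13, 'b': 7}
env['q'] = env['i']+5 = 12 → {'t': 9, 'i': 7, 'j': 13, 'b': 7, 'q': 12}
del 't' → {'i': 7, 'j': 13, 'b': 7, 'q': 12}

{'i': 7, 'j': 13, 'b': 7, 'q': 12}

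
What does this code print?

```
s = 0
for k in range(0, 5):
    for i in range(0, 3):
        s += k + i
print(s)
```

k=0,i=0: s = 0+0 = 0
k=0,i=1: s = 0+1 = 1
k=0,i=2: s = 1+2 = 3
k=1,i=0: s = 3+1 = 4
k=1,i=1: s = 4+2 = 6
k=1,i=2: s = 6+3 = 9
k=2,i=0: s = 9+2 = 11
k=2,i=1: s = 11+3 = 14
k=2,i=2: s = 14+4 = 18
k=3,i=0: s = 18+3 = 21
k=3,i=1: s = 21+4 = 25
k=3,i=2: s = 25+5 = 30
k=4,i=0: s = 30+4 = 34
k=4,i=1: s = 34+5 = 39
k=4,i=2: s = 39+6 = 45

45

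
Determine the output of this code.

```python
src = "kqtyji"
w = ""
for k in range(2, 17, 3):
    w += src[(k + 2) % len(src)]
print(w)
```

k=2: add src[4]='j' → 'j'
k=5: add src[1]='q' → 'jq'
k=8: add src[4]='j' → 'jqj'
k=11: add src[1]='q' → 'jqjq'
k=14: add src[4]='j' → 'jqjqj'

jqjqj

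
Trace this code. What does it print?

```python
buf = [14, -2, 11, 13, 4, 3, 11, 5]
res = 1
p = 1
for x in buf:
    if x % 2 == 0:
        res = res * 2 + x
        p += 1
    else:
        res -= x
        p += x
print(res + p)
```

44

x=14: even, res = 1*2+14 = 16; p=2
x=-2: even, res = 16*2+(-2) = 30; p=3
x=11: not even, res = 30-11 = 19; p=14
x=13: not even, res = 19-13 = 6; p=27
x=4: even, res = 6*2+4 = 16; p=28
x=3: not even, res = 16-3 = 13; p=31
x=11: not even, res = 13-11 = 2; p=42
x=5: not even, res = 2-5 = -3; p=47
res+p = (-3)+47 = 44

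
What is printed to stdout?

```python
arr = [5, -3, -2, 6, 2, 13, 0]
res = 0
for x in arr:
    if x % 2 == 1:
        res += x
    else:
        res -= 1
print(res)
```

x=5: odd, res = 0+5 = 5
x=-3: odd, res = 5+(-3) = 2
x=-2: not odd, res = 2-1 = 1
x=6: not odd, res = 1-1 = 0
x=2: not odd, res = 0-1 = -1
x=13: odd, res = (-1)+13 = 12
x=0: not odd, res = 12-1 = 11

11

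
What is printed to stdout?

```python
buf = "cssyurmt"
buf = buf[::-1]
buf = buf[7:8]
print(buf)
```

reverse → 'tmruyssc'
slice [7:8] → 'c'

c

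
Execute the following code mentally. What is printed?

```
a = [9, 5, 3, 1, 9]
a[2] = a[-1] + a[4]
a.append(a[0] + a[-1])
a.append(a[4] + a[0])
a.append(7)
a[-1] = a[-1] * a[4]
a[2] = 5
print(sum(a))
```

a[2] = a[-1]+a[4] = 9+9 = 18 → [9, 5, 18, 1, 9]
append a[0]+a[-1] = 9+9 = 18 → [9, 5, 18, 1, 9, 18]
append a[4]+a[0] = 9+9 = 18 → [9, 5, 18, 1, 9, 18, 18]
append 7 → [9, 5, 18, 1, 9, 18, 18, 7]
a[-1] = a[-1]*a[4] = 7*9 = 63 → [9, 5, 18, 1, 9, 18, 18, 63]
a[2] = 5 → [9, 5, 5, 1, 9, 18, 18, 63]
sum = 128

128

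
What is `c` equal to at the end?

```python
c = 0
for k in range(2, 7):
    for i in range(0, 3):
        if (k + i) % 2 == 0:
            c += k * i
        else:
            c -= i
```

k=2,i=0: even sum, c = 0+0 = 0
k=2,i=1: odd sum, c = 0-1 = -1
k=2,i=2: even sum, c = (-1)+4 = 3
k=3,i=0: odd sum, c = 3-0 = 3
k=3,i=1: even sum, c = 3+3 = 6
k=3,i=2: odd sum, c = 6-2 = 4
k=4,i=0: even sum, c = 4+0 = 4
k=4,i=1: odd sum, c = 4-1 = 3
k=4,i=2: even sum, c = 3+8 = 11
k=5,i=0: odd sum, c = 11-0 = 11
k=5,i=1: even sum, c = 11+5 = 16
k=5,i=2: odd sum, c = 16-2 = 14
k=6,i=0: even sum, c = 14+0 = 14
k=6,i=1: odd sum, c = 14-1 = 13
k=6,i=2: even sum, c = 13+12 = 25

25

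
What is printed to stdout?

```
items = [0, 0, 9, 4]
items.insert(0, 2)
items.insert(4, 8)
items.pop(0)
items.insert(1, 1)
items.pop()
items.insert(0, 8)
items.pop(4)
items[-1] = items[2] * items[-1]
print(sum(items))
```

insert 2 at 0 → [2, 0, 0, 9, 4]
insert 8 at 4 → [2, 0, 0, 9, 8, 4]
pop(0) removes 2 → [0, 0, 9, 8, 4]
insert 1 at 1 → [0, 1, 0, 9, 8, 4]
pop() removes 4 → [0, 1, 0, 9, 8]
insert 8 at 0 → [8, 0, 1, 0, 9, 8]
pop(4) removes 9 → [8, 0, 1, 0, 8]
items[-1] = items[2]*items[-1] = 1*8 = 8 → [8, 0, 1, 0, 8]
sum = 17

17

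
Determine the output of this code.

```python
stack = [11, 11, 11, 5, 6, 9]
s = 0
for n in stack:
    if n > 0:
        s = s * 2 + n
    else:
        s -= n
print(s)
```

657

n=11: >0, s = 0*2+11 = 11
n=11: >0, s = 11*2+11 = 33
n=11: >0, s = 33*2+11 = 77
n=5: >0, s = 77*2+5 = 159
n=6: >0, s = 159*2+6 = 324
n=9: >0, s = 324*2+9 = 657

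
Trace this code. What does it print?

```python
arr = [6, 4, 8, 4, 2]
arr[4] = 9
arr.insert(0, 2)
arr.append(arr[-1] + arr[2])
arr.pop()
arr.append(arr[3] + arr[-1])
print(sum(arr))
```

arr[4] = 9 → [6, 4, 8, 4, 9]
insert 2 at 0 → [2, 6, 4, 8, 4, 9]
append arr[-1]+arr[2] = 9+4 = 13 → [2, 6, 4, 8, 4, 9, 13]
pop() removes 13 → [2, 6, 4, 8, 4, 9]
append arr[3]+arr[-1] = 8+9 = 17 → [2, 6, 4, 8, 4, 9, 17]
sum = 50

50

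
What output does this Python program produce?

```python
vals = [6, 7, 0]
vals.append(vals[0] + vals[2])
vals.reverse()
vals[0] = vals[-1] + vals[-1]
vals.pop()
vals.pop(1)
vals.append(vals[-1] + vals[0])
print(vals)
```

[12, 7, 19]

append vals[0]+vals[2] = 6+0 = 6 → [6, 7, 0, 6]
reverse → [6, 0, 7, 6]
vals[0] = vals[-1]+vals[-1] = 6+6 = 12 → [12, 0, 7, 6]
pop() removes 6 → [12, 0, 7]
pop(1) removes 0 → [12, 7]
append vals[-1]+vals[0] = 7+12 = 19 → [12, 7, 19]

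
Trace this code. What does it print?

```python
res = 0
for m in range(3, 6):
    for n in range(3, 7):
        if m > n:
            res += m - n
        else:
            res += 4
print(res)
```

m=3,n=3: not 3>3, res = 0+4 = 4
m=3,n=4: not 3>4, res = 4+4 = 8
m=3,n=5: not 3>5, res = 8+4 = 12
m=3,n=6: not 3>6, res = 12+4 = 16
m=4,n=3: 4>3, res = 16+1 = 17
m=4,n=4: not 4>4, res = 17+4 = 21
m=4,n=5: not 4>5, res = 21+4 = 25
m=4,n=6: not 4>6, res = 25+4 = 29
m=5,n=3: 5>3, res = 29+2 = 31
m=5,n=4: 5>4, res = 31+1 = 32
m=5,n=5: not 5>5, res = 32+4 = 36
m=5,n=6: not 5>6, res = 36+4 = 40

40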